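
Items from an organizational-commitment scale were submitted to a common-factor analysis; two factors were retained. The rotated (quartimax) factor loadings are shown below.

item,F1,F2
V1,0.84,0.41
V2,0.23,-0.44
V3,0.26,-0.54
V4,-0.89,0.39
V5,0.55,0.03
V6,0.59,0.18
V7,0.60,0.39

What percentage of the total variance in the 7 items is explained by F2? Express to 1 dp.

14.2%

SS loadings for F2 = 0.41² + (-0.44)² + (-0.54)² + 0.39² + 0.03² + 0.18² + 0.39² = 0.9908
With 7 standardized items, total variance = 7. Proportion = 0.9908/7 = 0.1415 → 14.15%.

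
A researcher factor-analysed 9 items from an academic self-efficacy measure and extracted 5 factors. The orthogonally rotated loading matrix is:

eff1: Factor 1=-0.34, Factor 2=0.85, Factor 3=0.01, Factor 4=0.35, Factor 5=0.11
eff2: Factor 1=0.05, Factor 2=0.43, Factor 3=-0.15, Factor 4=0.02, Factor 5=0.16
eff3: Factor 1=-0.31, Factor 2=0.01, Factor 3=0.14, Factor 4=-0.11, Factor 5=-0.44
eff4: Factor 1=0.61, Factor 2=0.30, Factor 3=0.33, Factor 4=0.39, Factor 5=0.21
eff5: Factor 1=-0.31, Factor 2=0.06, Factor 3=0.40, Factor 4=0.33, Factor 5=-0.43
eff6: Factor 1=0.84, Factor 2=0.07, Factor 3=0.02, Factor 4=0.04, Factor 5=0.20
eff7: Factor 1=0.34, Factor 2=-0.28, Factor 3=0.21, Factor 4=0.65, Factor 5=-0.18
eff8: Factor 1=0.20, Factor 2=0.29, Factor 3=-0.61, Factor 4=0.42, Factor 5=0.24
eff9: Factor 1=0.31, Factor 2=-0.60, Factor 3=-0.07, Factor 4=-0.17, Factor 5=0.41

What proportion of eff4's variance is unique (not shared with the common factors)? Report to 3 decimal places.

0.233

h² = 0.61² + 0.30² + 0.33² + 0.39² + 0.21² = 0.3721 + 0.0900 + 0.1089 + 0.1521 + 0.0441 = 0.7672
Uniqueness u² = 1 − h² = 1 − 0.7672 = 0.2328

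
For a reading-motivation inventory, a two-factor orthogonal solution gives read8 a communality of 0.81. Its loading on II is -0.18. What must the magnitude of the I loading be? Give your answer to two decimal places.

0.88

Under orthogonal rotation h² = Σλ², so λ_I² = h² − (0.0324) = 0.81 − 0.0324 = 0.7776.
|λ| = √0.7776 = 0.8818.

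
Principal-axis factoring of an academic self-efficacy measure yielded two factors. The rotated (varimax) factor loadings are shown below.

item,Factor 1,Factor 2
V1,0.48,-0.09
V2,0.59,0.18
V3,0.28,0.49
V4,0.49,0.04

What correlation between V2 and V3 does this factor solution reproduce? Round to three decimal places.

r̂ = Σ λ_i·λ_j across factors = (0.59)(0.28) + (0.18)(0.49)
  = +0.1652 +0.0882 = 0.2534

0.253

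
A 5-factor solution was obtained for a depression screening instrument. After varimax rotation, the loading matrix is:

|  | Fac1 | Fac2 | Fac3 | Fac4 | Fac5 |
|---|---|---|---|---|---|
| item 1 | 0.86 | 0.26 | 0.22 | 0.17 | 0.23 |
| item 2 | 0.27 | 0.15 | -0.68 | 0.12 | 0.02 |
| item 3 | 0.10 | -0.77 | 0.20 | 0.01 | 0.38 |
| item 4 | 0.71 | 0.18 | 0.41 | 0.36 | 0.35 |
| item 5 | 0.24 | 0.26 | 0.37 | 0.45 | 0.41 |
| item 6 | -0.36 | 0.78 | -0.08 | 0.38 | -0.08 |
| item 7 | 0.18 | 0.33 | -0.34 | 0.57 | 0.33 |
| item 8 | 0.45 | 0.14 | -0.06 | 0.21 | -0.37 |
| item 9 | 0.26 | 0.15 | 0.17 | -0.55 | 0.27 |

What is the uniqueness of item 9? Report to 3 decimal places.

0.506

h² = 0.26² + 0.15² + 0.17² + (-0.55)² + 0.27² = 0.0676 + 0.0225 + 0.0289 + 0.3025 + 0.0729 = 0.4944
Uniqueness u² = 1 − h² = 1 − 0.4944 = 0.5056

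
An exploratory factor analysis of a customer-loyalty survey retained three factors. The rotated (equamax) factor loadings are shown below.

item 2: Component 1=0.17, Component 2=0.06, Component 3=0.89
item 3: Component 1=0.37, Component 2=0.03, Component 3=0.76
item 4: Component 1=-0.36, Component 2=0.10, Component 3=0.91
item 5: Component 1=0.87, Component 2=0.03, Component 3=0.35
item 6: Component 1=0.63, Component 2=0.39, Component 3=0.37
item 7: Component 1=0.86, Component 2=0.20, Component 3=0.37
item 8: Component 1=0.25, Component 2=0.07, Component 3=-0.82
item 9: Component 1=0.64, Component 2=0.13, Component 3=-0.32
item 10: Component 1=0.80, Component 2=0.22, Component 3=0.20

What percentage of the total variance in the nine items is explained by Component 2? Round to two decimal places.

3.09%

SS loadings for Component 2 = 0.06² + 0.03² + 0.10² + 0.03² + 0.39² + 0.20² + 0.07² + 0.13² + 0.22² = 0.2777
With 9 standardized items, total variance = 9. Proportion = 0.2777/9 = 0.0309 → 3.09%.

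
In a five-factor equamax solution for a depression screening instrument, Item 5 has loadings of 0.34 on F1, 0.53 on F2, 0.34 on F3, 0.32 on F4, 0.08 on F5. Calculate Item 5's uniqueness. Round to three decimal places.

0.379

h² = 0.34² + 0.53² + 0.34² + 0.32² + 0.08² = 0.1156 + 0.2809 + 0.1156 + 0.1024 + 0.0064 = 0.6209
Uniqueness u² = 1 − h² = 1 − 0.6209 = 0.3791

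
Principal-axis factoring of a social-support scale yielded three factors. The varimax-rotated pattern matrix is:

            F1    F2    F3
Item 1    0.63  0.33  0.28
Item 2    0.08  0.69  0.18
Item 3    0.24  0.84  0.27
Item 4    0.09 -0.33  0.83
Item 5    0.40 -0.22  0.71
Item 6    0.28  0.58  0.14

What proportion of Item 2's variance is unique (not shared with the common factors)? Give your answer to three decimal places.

0.485

h² = 0.08² + 0.69² + 0.18² = 0.0064 + 0.4761 + 0.0324 = 0.5149
Uniqueness u² = 1 − h² = 1 − 0.5149 = 0.4851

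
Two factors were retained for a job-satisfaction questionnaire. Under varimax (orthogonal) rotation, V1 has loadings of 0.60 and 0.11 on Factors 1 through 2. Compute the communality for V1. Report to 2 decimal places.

0.37

h² = 0.60² + 0.11² = 0.3600 + 0.0121 = 0.3721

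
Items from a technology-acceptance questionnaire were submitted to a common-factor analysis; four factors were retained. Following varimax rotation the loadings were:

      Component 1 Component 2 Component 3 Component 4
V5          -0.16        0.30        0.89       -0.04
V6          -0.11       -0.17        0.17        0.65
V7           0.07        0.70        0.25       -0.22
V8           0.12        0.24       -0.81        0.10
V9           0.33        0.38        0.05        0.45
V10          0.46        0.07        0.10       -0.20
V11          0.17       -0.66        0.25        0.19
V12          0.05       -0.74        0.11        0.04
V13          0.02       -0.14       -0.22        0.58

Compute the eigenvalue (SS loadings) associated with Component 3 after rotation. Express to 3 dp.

SS loadings for Component 3 = 0.89² + 0.17² + 0.25² + (-0.81)² + 0.05² + 0.10² + 0.25² + 0.11² + (-0.22)² = 0.7921 + 0.0289 + 0.0625 + 0.6561 + 0.0025 + 0.0100 + 0.0625 + 0.0121 + 0.0484 = 1.6751

1.675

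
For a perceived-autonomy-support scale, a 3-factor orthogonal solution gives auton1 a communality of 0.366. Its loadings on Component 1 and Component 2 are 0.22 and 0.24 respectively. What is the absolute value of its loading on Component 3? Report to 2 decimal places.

Under orthogonal rotation h² = Σλ², so λ_Component 3² = h² − (0.1060) = 0.366 − 0.1060 = 0.2600.
|λ| = √0.2600 = 0.5099.

0.51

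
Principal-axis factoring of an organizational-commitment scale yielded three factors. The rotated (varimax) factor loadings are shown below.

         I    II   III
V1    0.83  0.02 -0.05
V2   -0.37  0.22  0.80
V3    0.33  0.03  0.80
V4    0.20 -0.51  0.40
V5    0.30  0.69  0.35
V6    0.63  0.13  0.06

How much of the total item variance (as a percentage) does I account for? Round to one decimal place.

24.4%

SS loadings for I = 0.83² + (-0.37)² + 0.33² + 0.20² + 0.30² + 0.63² = 1.4616
With 6 standardized items, total variance = 6. Proportion = 1.4616/6 = 0.2436 → 24.36%.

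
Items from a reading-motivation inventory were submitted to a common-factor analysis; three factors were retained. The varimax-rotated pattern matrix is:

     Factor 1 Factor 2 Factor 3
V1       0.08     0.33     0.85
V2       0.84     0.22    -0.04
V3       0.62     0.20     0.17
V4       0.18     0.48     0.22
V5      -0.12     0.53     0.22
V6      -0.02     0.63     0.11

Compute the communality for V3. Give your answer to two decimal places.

0.45

h² = 0.62² + 0.20² + 0.17² = 0.3844 + 0.0400 + 0.0289 = 0.4533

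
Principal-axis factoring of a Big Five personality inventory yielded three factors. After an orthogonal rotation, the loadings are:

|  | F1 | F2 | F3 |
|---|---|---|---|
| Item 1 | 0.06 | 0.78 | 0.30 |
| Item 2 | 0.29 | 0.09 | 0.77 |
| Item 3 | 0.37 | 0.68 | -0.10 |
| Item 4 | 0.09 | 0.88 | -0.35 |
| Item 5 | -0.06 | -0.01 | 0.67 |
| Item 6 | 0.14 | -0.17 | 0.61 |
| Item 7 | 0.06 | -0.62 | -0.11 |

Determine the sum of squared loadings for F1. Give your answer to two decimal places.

SS loadings for F1 = 0.06² + 0.29² + 0.37² + 0.09² + (-0.06)² + 0.14² + 0.06² = 0.0036 + 0.0841 + 0.1369 + 0.0081 + 0.0036 + 0.0196 + 0.0036 = 0.2595

0.26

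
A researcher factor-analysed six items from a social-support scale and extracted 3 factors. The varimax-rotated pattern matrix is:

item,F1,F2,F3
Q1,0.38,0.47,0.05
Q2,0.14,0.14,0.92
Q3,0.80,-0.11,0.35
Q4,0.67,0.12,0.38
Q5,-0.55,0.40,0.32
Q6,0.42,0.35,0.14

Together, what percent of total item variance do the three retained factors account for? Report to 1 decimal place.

SS loadings by factor: 1.7318, 0.5495, 1.2378; total = 3.5191.
Total variance with 6 standardized items is 6, so the solution explains 3.5191/6 = 0.5865 = 58.65%.

58.7%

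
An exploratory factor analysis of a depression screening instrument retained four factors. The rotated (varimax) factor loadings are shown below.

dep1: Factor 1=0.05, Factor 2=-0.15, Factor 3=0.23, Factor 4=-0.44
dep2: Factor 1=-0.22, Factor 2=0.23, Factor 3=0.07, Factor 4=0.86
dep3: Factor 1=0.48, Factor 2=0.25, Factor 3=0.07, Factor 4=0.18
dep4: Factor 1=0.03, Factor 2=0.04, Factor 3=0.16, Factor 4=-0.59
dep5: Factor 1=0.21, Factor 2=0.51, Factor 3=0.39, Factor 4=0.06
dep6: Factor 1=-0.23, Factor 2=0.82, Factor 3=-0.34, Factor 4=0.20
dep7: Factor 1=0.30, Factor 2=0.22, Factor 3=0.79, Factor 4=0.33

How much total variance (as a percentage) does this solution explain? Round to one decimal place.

57.7%

Communalities: 0.2715, 0.8458, 0.3302, 0.3762, 0.4599, 0.8809, 0.8714; Σh² = 4.0359.
Total variance with 7 standardized items is 7, so the solution explains 4.0359/7 = 0.5766 = 57.66%.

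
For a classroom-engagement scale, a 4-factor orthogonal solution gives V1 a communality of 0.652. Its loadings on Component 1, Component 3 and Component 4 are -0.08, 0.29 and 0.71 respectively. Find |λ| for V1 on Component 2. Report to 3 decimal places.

0.240

Under orthogonal rotation h² = Σλ², so λ_Component 2² = h² − (0.5946) = 0.652 − 0.5946 = 0.0574.
|λ| = √0.0574 = 0.2396.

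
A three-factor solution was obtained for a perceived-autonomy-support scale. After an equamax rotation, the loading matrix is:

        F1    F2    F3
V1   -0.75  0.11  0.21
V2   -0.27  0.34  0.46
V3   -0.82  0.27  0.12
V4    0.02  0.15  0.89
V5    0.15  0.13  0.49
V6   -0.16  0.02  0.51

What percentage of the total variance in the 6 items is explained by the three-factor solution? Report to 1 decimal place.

52.7%

Communalities: 0.6187, 0.4001, 0.7597, 0.8150, 0.2795, 0.2861; Σh² = 3.1591.
Total variance with 6 standardized items is 6, so the solution explains 3.1591/6 = 0.5265 = 52.65%.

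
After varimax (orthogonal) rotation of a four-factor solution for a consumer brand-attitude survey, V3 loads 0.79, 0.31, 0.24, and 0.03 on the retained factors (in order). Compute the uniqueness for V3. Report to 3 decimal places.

h² = 0.79² + 0.31² + 0.24² + 0.03² = 0.6241 + 0.0961 + 0.0576 + 0.0009 = 0.7787
Uniqueness u² = 1 − h² = 1 − 0.7787 = 0.2213

0.221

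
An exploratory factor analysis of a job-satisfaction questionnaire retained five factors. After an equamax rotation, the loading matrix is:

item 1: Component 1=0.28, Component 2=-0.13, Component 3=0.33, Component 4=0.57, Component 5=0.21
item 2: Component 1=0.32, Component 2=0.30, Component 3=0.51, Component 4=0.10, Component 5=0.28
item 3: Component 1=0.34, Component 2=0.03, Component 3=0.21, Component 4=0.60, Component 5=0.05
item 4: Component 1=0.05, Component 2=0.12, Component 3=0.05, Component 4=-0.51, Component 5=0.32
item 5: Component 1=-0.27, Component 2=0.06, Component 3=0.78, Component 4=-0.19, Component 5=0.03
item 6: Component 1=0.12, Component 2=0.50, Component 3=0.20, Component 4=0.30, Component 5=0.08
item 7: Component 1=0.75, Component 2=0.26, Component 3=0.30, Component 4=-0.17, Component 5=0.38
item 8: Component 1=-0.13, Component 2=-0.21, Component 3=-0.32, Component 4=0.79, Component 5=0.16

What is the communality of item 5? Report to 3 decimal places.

0.722

h² = (-0.27)² + 0.06² + 0.78² + (-0.19)² + 0.03² = 0.0729 + 0.0036 + 0.6084 + 0.0361 + 0.0009 = 0.7219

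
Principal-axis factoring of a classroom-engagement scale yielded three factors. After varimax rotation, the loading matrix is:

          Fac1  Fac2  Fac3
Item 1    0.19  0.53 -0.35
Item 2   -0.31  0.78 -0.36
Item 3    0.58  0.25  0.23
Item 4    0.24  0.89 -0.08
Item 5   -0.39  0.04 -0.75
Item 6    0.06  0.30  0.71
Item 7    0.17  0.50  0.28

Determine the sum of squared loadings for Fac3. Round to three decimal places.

1.456

SS loadings for Fac3 = (-0.35)² + (-0.36)² + 0.23² + (-0.08)² + (-0.75)² + 0.71² + 0.28² = 0.1225 + 0.1296 + 0.0529 + 0.0064 + 0.5625 + 0.5041 + 0.0784 = 1.4564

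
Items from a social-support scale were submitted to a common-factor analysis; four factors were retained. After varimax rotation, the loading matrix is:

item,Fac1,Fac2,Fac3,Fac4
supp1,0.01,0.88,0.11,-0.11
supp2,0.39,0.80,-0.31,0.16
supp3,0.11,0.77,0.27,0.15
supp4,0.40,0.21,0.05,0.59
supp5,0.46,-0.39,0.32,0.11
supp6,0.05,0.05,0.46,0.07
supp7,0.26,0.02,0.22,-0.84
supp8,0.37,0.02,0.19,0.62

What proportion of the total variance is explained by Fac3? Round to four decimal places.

0.0728

SS loadings for Fac3 = 0.11² + (-0.31)² + 0.27² + 0.05² + 0.32² + 0.46² + 0.22² + 0.19² = 0.5821
Proportion of variance = 0.5821 / 8 = 0.0728.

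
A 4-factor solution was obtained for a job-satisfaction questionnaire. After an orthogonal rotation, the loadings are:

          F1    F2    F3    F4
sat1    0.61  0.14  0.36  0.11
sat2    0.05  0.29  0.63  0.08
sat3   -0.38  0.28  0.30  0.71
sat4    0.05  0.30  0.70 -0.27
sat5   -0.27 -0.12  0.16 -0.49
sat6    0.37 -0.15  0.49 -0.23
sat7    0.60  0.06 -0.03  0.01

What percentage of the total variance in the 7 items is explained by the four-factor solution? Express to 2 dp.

52.37%

Communalities: 0.5334, 0.4899, 0.8169, 0.6554, 0.3530, 0.4524, 0.3646; Σh² = 3.6656.
Total variance with 7 standardized items is 7, so the solution explains 3.6656/7 = 0.5237 = 52.37%.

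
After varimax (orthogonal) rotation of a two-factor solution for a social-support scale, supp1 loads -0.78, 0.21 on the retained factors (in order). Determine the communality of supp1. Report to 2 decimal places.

h² = (-0.78)² + 0.21² = 0.6084 + 0.0441 = 0.6525

0.65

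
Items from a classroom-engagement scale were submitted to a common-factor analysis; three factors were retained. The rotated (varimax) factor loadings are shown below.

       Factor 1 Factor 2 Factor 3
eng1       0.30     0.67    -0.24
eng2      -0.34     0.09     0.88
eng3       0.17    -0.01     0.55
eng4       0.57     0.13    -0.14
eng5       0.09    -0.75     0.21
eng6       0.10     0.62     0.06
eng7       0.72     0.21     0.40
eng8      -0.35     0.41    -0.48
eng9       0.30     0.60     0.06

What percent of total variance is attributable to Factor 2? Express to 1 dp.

SS loadings for Factor 2 = 0.67² + 0.09² + (-0.01)² + 0.13² + (-0.75)² + 0.62² + 0.21² + 0.41² + 0.60² = 1.9931
With 9 standardized items, total variance = 9. Proportion = 1.9931/9 = 0.2215 → 22.15%.

22.1%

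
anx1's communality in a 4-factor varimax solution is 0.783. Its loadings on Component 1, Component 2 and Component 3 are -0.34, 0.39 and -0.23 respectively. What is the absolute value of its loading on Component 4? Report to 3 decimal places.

Under orthogonal rotation h² = Σλ², so λ_Component 4² = h² − (0.3206) = 0.783 − 0.3206 = 0.4624.
|λ| = √0.4624 = 0.6800.

0.680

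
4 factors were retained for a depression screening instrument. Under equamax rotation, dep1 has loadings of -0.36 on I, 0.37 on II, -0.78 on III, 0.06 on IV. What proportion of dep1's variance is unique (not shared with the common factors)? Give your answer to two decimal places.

h² = (-0.36)² + 0.37² + (-0.78)² + 0.06² = 0.1296 + 0.1369 + 0.6084 + 0.0036 = 0.8785
Uniqueness u² = 1 − h² = 1 − 0.8785 = 0.1215

0.12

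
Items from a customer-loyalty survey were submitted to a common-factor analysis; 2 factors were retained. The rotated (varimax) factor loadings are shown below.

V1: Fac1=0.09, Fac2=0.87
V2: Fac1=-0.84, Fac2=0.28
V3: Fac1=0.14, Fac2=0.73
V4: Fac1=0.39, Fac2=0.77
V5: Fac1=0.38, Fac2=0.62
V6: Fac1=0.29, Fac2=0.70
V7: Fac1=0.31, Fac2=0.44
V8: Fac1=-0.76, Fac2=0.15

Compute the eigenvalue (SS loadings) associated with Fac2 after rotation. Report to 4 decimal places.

3.0516

SS loadings for Fac2 = 0.87² + 0.28² + 0.73² + 0.77² + 0.62² + 0.70² + 0.44² + 0.15² = 0.7569 + 0.0784 + 0.5329 + 0.5929 + 0.3844 + 0.4900 + 0.1936 + 0.0225 = 3.0516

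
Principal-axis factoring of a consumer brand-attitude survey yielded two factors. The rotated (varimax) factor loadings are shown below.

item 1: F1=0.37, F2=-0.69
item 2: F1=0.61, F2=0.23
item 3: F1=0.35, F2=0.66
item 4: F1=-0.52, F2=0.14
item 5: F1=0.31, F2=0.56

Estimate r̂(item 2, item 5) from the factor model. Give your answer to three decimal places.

0.318

r̂ = Σ λ_i·λ_j across factors = (0.61)(0.31) + (0.23)(0.56)
  = +0.1891 +0.1288 = 0.3179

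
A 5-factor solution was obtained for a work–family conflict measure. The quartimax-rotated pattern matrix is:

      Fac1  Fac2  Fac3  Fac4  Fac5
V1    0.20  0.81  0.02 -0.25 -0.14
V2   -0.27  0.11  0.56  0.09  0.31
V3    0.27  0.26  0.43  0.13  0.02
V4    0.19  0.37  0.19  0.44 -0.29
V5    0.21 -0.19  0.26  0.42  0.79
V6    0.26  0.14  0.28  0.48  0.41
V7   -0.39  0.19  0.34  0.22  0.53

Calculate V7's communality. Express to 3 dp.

0.633

h² = (-0.39)² + 0.19² + 0.34² + 0.22² + 0.53² = 0.1521 + 0.0361 + 0.1156 + 0.0484 + 0.2809 = 0.6331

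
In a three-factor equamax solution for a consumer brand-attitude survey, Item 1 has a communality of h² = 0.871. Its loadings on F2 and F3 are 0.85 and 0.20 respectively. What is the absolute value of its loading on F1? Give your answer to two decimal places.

Under orthogonal rotation h² = Σλ², so λ_F1² = h² − (0.7625) = 0.871 − 0.7625 = 0.1085.
|λ| = √0.1085 = 0.3294.

0.33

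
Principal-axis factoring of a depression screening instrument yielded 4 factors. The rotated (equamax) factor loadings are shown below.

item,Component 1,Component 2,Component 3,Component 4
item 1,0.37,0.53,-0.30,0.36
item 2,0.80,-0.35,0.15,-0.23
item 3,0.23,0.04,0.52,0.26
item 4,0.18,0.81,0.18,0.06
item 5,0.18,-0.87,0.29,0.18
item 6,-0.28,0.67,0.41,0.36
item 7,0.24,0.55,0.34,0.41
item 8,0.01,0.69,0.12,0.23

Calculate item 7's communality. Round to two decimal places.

0.64

h² = 0.24² + 0.55² + 0.34² + 0.41² = 0.0576 + 0.3025 + 0.1156 + 0.1681 = 0.6438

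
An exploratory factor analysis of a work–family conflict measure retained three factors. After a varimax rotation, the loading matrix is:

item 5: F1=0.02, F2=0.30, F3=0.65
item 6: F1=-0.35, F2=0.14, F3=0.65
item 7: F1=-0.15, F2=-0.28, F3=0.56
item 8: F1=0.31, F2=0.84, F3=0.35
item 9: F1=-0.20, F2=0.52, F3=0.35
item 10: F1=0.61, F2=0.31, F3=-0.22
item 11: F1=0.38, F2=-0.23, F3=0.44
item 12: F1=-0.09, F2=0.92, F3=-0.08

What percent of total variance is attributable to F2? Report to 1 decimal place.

27.0%

SS loadings for F2 = 0.30² + 0.14² + (-0.28)² + 0.84² + 0.52² + 0.31² + (-0.23)² + 0.92² = 2.1594
With 8 standardized items, total variance = 8. Proportion = 2.1594/8 = 0.2699 → 26.99%.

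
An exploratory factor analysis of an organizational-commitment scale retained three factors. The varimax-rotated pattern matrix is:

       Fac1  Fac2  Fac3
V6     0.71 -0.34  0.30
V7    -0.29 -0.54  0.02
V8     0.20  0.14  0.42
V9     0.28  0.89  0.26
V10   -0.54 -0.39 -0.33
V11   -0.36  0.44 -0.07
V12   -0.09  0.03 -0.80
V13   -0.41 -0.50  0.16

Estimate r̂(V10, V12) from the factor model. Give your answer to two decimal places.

0.30

r̂ = Σ λ_i·λ_j across factors = (-0.54)(-0.09) + (-0.39)(0.03) + (-0.33)(-0.80)
  = +0.0486 -0.0117 +0.2640 = 0.3009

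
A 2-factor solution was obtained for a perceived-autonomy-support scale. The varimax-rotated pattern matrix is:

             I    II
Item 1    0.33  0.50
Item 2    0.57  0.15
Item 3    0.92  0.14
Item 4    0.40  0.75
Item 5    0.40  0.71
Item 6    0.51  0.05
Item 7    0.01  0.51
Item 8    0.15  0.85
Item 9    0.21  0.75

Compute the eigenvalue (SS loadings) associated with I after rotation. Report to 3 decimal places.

1.927

SS loadings for I = 0.33² + 0.57² + 0.92² + 0.40² + 0.40² + 0.51² + 0.01² + 0.15² + 0.21² = 0.1089 + 0.3249 + 0.8464 + 0.1600 + 0.1600 + 0.2601 + 0.0001 + 0.0225 + 0.0441 = 1.9270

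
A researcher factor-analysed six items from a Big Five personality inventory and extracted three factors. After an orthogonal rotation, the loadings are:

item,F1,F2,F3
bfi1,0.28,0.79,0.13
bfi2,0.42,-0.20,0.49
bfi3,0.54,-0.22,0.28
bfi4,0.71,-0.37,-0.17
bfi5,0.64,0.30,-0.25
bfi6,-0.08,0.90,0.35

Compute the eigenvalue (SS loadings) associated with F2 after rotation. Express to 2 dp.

1.75

SS loadings for F2 = 0.79² + (-0.20)² + (-0.22)² + (-0.37)² + 0.30² + 0.90² = 0.6241 + 0.0400 + 0.0484 + 0.1369 + 0.0900 + 0.8100 = 1.7494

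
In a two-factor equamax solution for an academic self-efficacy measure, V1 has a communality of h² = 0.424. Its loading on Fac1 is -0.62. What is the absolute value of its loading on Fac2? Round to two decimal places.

0.20

Under orthogonal rotation h² = Σλ², so λ_Fac2² = h² − (0.3844) = 0.424 − 0.3844 = 0.0396.
|λ| = √0.0396 = 0.1990.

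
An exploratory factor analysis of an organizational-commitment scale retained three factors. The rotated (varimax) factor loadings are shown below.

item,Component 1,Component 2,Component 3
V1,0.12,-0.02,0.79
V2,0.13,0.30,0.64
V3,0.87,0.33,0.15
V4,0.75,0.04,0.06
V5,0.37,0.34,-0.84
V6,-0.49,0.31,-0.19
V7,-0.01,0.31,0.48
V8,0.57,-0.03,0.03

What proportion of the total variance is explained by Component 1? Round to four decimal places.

SS loadings for Component 1 = 0.12² + 0.13² + 0.87² + 0.75² + 0.37² + (-0.49)² + (-0.01)² + 0.57² = 2.0527
Proportion of variance = 2.0527 / 8 = 0.2566.

0.2566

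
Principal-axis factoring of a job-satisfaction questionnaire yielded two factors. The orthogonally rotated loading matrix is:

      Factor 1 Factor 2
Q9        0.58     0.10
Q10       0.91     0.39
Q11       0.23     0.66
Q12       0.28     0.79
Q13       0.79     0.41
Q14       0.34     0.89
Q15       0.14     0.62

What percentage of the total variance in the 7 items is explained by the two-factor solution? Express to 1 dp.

SS loadings by factor: 2.0551, 2.5664; total = 4.6215.
Total variance with 7 standardized items is 7, so the solution explains 4.6215/7 = 0.6602 = 66.02%.

66.0%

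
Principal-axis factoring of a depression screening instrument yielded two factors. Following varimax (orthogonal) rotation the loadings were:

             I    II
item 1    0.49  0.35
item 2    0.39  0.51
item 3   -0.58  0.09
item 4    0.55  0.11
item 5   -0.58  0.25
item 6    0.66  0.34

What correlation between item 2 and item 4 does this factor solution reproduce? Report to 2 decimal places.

0.27

r̂ = Σ λ_i·λ_j across factors = (0.39)(0.55) + (0.51)(0.11)
  = +0.2145 +0.0561 = 0.2706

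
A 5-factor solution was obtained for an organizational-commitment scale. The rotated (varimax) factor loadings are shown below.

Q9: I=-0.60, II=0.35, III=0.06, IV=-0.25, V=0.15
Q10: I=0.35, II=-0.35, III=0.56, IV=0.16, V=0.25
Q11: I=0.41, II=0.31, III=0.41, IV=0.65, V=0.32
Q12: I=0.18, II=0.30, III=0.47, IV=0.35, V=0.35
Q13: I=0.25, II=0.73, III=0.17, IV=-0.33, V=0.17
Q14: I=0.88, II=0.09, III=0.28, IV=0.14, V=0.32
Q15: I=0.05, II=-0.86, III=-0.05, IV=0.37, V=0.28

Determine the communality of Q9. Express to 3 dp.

h² = (-0.60)² + 0.35² + 0.06² + (-0.25)² + 0.15² = 0.3600 + 0.1225 + 0.0036 + 0.0625 + 0.0225 = 0.5711

0.571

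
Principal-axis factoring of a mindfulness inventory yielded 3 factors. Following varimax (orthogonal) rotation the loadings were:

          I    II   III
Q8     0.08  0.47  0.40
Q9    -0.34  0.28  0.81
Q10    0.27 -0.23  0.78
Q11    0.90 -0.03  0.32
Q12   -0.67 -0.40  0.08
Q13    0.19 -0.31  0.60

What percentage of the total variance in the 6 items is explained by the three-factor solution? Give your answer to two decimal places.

66.54%

SS loadings by factor: 1.4899, 0.6092, 1.8933; total = 3.9924.
Total variance with 6 standardized items is 6, so the solution explains 3.9924/6 = 0.6654 = 66.54%.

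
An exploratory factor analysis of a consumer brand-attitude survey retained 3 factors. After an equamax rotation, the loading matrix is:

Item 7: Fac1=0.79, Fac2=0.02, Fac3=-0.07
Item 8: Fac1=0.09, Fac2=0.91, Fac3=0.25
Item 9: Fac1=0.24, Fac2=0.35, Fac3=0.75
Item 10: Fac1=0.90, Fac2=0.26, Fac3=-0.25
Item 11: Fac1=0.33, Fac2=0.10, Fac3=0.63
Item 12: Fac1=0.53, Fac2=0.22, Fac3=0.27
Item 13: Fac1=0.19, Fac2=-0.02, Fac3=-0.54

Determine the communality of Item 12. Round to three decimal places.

0.402

h² = 0.53² + 0.22² + 0.27² = 0.2809 + 0.0484 + 0.0729 = 0.4022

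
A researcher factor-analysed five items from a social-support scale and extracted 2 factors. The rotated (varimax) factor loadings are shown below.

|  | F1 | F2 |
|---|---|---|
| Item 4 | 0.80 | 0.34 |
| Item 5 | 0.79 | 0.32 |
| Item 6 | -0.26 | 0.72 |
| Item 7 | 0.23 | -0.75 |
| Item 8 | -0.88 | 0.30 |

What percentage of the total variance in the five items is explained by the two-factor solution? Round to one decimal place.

Communalities: 0.7556, 0.7265, 0.5860, 0.6154, 0.8644; Σh² = 3.5479.
Total variance with 5 standardized items is 5, so the solution explains 3.5479/5 = 0.7096 = 70.96%.

71.0%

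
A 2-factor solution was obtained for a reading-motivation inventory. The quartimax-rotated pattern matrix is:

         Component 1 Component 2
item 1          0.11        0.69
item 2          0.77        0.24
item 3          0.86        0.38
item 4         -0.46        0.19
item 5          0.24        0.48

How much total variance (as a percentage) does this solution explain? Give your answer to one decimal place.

Communalities: 0.4882, 0.6505, 0.8840, 0.2477, 0.2880; Σh² = 2.5584.
Total variance with 5 standardized items is 5, so the solution explains 2.5584/5 = 0.5117 = 51.17%.

51.2%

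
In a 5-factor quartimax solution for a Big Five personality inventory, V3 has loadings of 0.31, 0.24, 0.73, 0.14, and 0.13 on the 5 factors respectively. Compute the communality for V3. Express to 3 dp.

0.723

h² = 0.31² + 0.24² + 0.73² + 0.14² + 0.13² = 0.0961 + 0.0576 + 0.5329 + 0.0196 + 0.0169 = 0.7231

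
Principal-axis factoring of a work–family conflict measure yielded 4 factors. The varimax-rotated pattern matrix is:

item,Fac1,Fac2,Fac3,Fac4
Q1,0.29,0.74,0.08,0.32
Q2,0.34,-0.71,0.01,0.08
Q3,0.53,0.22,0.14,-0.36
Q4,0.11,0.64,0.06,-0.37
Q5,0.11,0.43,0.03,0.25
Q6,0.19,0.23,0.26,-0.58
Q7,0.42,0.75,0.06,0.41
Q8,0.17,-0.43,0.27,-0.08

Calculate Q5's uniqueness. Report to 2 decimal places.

h² = 0.11² + 0.43² + 0.03² + 0.25² = 0.0121 + 0.1849 + 0.0009 + 0.0625 = 0.2604
Uniqueness u² = 1 − h² = 1 − 0.2604 = 0.7396

0.74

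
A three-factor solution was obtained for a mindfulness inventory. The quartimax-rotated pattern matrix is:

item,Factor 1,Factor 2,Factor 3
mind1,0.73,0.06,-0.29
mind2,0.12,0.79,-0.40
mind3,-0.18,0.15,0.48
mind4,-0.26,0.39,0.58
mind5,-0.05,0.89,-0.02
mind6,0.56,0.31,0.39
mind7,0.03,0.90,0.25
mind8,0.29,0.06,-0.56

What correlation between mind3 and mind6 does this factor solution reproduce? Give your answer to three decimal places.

r̂ = Σ λ_i·λ_j across factors = (-0.18)(0.56) + (0.15)(0.31) + (0.48)(0.39)
  = -0.1008 +0.0465 +0.1872 = 0.1329

0.133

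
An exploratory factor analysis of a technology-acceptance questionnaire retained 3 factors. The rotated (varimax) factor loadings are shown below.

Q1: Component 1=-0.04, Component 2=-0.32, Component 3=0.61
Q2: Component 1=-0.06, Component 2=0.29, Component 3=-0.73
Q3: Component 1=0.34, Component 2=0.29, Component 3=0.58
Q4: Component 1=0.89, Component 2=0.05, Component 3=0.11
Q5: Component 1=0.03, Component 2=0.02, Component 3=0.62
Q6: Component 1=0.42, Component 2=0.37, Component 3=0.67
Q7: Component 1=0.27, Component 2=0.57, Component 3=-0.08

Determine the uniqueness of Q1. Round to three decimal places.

0.524

h² = (-0.04)² + (-0.32)² + 0.61² = 0.0016 + 0.1024 + 0.3721 = 0.4761
Uniqueness u² = 1 − h² = 1 − 0.4761 = 0.5239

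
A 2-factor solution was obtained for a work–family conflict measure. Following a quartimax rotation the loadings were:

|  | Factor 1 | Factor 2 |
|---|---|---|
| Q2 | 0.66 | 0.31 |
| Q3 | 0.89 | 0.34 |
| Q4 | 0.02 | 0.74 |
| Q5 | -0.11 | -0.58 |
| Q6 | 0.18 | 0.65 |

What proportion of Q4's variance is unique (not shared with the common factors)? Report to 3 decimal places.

h² = 0.02² + 0.74² = 0.0004 + 0.5476 = 0.5480
Uniqueness u² = 1 − h² = 1 − 0.5480 = 0.4520

0.452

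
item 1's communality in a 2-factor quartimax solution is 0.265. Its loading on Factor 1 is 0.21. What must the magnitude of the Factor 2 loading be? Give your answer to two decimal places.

Under orthogonal rotation h² = Σλ², so λ_Factor 2² = h² − (0.0441) = 0.265 − 0.0441 = 0.2209.
|λ| = √0.2209 = 0.4700.

0.47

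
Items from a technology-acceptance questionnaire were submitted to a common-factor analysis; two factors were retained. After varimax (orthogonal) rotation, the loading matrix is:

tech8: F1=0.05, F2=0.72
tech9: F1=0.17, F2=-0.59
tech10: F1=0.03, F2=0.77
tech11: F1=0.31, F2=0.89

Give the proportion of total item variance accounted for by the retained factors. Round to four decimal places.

Communalities: 0.5209, 0.3770, 0.5938, 0.8882; Σh² = 2.3799.
Total variance with 4 standardized items is 4, so the solution explains 2.3799/4 = 0.5950.

0.5950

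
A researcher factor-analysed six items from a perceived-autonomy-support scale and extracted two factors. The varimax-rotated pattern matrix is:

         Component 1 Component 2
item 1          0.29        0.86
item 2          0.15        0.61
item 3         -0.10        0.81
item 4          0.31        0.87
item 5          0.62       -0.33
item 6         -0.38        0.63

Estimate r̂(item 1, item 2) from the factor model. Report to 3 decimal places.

0.568

r̂ = Σ λ_i·λ_j across factors = (0.29)(0.15) + (0.86)(0.61)
  = +0.0435 +0.5246 = 0.5681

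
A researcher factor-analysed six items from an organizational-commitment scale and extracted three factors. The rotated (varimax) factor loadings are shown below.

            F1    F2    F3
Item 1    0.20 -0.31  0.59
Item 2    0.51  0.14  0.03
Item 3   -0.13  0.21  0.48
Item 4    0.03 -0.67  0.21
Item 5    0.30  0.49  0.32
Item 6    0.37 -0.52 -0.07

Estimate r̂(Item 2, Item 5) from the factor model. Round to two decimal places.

0.23

r̂ = Σ λ_i·λ_j across factors = (0.51)(0.30) + (0.14)(0.49) + (0.03)(0.32)
  = +0.1530 +0.0686 +0.0096 = 0.2312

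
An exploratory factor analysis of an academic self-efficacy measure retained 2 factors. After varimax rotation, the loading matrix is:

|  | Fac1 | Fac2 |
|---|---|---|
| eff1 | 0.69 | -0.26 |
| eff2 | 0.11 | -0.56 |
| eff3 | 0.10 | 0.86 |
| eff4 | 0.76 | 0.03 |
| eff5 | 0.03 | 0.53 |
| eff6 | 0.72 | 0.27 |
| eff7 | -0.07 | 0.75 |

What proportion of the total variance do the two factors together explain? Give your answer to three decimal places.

SS loadings by factor: 1.6000, 2.0380; total = 3.6380.
Total variance with 7 standardized items is 7, so the solution explains 3.6380/7 = 0.5197.

0.520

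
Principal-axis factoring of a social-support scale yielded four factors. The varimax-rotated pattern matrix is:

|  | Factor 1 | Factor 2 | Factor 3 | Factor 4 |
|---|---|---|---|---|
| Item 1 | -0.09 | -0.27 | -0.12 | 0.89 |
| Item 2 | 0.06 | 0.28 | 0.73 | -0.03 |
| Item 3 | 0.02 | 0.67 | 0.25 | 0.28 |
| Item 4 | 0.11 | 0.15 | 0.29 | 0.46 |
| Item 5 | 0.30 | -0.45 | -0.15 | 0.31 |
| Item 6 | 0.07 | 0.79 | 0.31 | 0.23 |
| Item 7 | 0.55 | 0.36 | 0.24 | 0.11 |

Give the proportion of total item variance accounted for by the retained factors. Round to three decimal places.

0.588

Communalities: 0.8875, 0.6158, 0.5902, 0.3303, 0.4111, 0.7780, 0.5018; Σh² = 4.1147.
Total variance with 7 standardized items is 7, so the solution explains 4.1147/7 = 0.5878.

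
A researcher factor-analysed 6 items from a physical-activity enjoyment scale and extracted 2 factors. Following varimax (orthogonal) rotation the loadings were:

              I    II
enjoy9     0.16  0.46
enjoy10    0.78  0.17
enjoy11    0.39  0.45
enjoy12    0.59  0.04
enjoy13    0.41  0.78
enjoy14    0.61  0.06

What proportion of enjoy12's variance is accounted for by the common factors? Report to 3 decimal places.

0.350

h² = 0.59² + 0.04² = 0.3481 + 0.0016 = 0.3497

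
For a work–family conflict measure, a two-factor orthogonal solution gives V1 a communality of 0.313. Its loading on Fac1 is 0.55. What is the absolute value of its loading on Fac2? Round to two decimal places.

0.10

Under orthogonal rotation h² = Σλ², so λ_Fac2² = h² − (0.3025) = 0.313 − 0.3025 = 0.0105.
|λ| = √0.0105 = 0.1025.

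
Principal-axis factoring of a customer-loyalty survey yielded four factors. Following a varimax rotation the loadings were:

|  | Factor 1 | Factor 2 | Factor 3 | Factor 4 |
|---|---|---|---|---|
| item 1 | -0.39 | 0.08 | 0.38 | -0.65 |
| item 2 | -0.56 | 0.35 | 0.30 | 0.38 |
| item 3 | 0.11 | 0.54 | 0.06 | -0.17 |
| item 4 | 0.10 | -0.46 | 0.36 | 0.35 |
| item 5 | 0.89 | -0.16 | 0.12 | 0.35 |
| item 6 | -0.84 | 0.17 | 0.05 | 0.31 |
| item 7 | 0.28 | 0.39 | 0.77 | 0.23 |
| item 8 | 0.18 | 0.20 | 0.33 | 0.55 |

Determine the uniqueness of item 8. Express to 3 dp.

0.516

h² = 0.18² + 0.20² + 0.33² + 0.55² = 0.0324 + 0.0400 + 0.1089 + 0.3025 = 0.4838
Uniqueness u² = 1 − h² = 1 − 0.4838 = 0.5162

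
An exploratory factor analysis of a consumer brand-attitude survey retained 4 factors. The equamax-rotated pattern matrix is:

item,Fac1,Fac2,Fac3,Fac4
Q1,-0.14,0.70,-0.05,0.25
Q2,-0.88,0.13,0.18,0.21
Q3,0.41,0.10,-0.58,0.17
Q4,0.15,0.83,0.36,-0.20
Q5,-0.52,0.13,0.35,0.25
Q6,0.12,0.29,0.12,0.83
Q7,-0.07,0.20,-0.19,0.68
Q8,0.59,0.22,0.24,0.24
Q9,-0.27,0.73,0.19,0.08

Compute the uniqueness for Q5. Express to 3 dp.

h² = (-0.52)² + 0.13² + 0.35² + 0.25² = 0.2704 + 0.0169 + 0.1225 + 0.0625 = 0.4723
Uniqueness u² = 1 − h² = 1 − 0.4723 = 0.5277

0.528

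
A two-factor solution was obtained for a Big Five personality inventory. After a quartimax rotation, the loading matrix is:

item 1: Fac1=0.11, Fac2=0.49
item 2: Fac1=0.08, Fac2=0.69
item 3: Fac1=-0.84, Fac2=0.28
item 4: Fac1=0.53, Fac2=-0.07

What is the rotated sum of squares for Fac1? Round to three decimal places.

SS loadings for Fac1 = 0.11² + 0.08² + (-0.84)² + 0.53² = 0.0121 + 0.0064 + 0.7056 + 0.2809 = 1.0050

1.005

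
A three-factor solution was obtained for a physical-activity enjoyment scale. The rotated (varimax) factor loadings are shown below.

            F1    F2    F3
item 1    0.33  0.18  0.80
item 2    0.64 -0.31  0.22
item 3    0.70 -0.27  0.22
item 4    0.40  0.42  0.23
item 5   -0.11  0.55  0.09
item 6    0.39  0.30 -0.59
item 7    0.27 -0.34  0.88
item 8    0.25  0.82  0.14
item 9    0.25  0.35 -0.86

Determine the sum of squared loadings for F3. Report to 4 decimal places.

2.6795

SS loadings for F3 = 0.80² + 0.22² + 0.22² + 0.23² + 0.09² + (-0.59)² + 0.88² + 0.14² + (-0.86)² = 0.6400 + 0.0484 + 0.0484 + 0.0529 + 0.0081 + 0.3481 + 0.7744 + 0.0196 + 0.7396 = 2.6795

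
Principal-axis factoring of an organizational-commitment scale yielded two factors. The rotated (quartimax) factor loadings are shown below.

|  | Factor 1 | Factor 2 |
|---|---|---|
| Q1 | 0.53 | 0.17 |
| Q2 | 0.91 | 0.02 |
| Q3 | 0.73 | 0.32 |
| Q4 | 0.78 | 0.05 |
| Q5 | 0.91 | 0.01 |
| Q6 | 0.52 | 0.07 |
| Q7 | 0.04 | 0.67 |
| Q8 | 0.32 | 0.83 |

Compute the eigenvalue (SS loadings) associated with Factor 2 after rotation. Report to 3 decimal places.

SS loadings for Factor 2 = 0.17² + 0.02² + 0.32² + 0.05² + 0.01² + 0.07² + 0.67² + 0.83² = 0.0289 + 0.0004 + 0.1024 + 0.0025 + 0.0001 + 0.0049 + 0.4489 + 0.6889 = 1.2770

1.277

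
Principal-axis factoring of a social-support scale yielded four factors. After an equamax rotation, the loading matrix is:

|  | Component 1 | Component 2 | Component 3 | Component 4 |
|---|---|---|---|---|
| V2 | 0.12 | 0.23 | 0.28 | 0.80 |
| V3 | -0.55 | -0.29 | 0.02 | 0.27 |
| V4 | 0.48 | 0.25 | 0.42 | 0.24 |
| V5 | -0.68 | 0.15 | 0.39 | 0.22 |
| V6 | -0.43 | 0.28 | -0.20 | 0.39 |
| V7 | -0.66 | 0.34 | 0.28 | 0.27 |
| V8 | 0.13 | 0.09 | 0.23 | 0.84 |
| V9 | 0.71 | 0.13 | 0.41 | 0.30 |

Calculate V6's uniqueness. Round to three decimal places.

h² = (-0.43)² + 0.28² + (-0.20)² + 0.39² = 0.1849 + 0.0784 + 0.0400 + 0.1521 = 0.4554
Uniqueness u² = 1 − h² = 1 − 0.4554 = 0.5446

0.545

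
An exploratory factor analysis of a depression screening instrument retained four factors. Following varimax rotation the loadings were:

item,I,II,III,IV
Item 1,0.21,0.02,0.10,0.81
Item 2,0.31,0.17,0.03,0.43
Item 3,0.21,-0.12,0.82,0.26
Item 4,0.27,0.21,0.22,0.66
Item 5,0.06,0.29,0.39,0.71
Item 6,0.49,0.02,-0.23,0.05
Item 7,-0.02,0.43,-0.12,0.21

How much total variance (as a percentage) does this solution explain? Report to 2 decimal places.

SS loadings by factor: 0.5013, 0.3572, 0.9511, 1.8949; total = 3.7045.
Total variance with 7 standardized items is 7, so the solution explains 3.7045/7 = 0.5292 = 52.92%.

52.92%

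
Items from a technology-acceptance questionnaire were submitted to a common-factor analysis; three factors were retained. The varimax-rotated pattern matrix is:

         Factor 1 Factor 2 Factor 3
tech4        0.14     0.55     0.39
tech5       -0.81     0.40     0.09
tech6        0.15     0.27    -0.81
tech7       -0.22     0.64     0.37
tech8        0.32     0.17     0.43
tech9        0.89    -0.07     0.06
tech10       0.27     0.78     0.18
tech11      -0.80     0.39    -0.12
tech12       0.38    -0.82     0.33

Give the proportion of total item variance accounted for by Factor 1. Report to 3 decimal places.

SS loadings for Factor 1 = 0.14² + (-0.81)² + 0.15² + (-0.22)² + 0.32² + 0.89² + 0.27² + (-0.80)² + 0.38² = 2.4984
Proportion of variance = 2.4984 / 9 = 0.2776.

0.278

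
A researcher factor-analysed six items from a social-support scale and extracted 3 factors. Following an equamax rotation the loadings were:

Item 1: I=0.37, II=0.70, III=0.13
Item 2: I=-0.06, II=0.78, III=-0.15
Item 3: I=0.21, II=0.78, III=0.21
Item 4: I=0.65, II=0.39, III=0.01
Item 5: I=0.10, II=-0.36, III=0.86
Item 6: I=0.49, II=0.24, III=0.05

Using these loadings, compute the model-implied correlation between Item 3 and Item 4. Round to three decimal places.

0.443

r̂ = Σ λ_i·λ_j across factors = (0.21)(0.65) + (0.78)(0.39) + (0.21)(0.01)
  = +0.1365 +0.3042 +0.0021 = 0.4428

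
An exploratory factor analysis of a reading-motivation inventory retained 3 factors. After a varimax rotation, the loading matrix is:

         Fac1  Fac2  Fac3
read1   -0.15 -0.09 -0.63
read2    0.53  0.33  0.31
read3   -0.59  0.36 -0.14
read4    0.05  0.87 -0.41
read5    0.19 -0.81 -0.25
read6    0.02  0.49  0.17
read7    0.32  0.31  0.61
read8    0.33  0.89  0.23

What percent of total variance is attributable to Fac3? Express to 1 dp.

15.0%

SS loadings for Fac3 = (-0.63)² + 0.31² + (-0.14)² + (-0.41)² + (-0.25)² + 0.17² + 0.61² + 0.23² = 1.1971
With 8 standardized items, total variance = 8. Proportion = 1.1971/8 = 0.1496 → 14.96%.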